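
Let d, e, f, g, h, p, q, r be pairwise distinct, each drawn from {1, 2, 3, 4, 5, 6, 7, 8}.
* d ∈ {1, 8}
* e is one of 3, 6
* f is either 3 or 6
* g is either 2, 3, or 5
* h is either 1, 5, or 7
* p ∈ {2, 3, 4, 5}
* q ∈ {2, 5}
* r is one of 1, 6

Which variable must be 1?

r

The 8 variables together cover exactly {1, 2, 3, 4, 5, 6, 7, 8} — 8 values for 8 variables — and 4 appears only in p's list, so p = 4.
The 7 still-open variables together cover exactly {1, 2, 3, 5, 6, 7, 8} — 7 values for 7 variables — and 7 appears only in h's list, so h = 7.
Among the 6 still-open variables, 8 fits only d (and all 6 values in {1, 2, 3, 5, 6, 8} must be used), so d = 8.
The 5 still-open variables together cover exactly {1, 2, 3, 5, 6} — 5 values for 5 variables — and 1 appears only in r's list, so r = 1.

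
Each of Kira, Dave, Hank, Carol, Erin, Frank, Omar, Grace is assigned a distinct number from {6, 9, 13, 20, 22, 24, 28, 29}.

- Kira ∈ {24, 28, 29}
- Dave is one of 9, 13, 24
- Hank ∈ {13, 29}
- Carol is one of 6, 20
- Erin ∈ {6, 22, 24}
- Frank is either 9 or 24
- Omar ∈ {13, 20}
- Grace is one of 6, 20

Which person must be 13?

The 8 variables together cover exactly {6, 9, 13, 20, 22, 24, 28, 29} — 8 values for 8 variables — and 22 appears only in Erin's list, so Erin = 22.
Among the 7 still-open variables, 28 fits only Kira (and all 7 values in {6, 9, 13, 20, 24, 28, 29} must be used), so Kira = 28.
Among the 6 still-open variables, 29 fits only Hank (and all 6 values in {6, 9, 13, 20, 24, 29} must be used), so Hank = 29.
Carol and Grace share exactly the 2 values {6, 20}; by pigeonhole those values go to them, so strike 6, 20 from Omar.
So 13 goes to Omar.

Omar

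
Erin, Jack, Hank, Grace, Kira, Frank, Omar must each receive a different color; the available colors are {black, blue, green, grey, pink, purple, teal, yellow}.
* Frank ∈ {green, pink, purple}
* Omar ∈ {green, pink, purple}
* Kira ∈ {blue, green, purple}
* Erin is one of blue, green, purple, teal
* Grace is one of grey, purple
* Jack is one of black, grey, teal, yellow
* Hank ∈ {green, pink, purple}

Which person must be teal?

Hank, Frank, Omar between them cover only {green, pink, purple} — a naked triple. Remove those values from Erin, Grace, Kira.
Grace has just one choice, so Grace = grey. So Jack can't be grey.
Kira must be blue (only option left). So Erin can't be blue.
So teal goes to Erin.

Erin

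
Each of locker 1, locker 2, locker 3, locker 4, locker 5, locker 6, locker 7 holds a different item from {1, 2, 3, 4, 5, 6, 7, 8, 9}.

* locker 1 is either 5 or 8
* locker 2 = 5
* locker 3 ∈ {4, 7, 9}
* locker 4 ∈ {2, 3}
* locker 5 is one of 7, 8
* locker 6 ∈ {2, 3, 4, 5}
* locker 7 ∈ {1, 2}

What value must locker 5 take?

locker 2 has just one choice, so locker 2 = 5. Remove 5 from locker 1, locker 6.
That leaves locker 1 = 8. Remove 8 from locker 5.
So locker 5 = 7.

7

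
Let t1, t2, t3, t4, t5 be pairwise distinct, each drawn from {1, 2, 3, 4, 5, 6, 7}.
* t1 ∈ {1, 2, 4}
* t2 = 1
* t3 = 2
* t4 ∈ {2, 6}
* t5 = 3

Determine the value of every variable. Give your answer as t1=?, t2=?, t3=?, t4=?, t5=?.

t2's domain is down to {1}, so t2 = 1. Remove 1 from t1.
t3 must be 2 (only option left). So t1, t4 can't be 2.
That leaves t4 = 6.
t5 has just one choice, so t5 = 3.
That leaves t1 = 4.

t1=4, t2=1, t3=2, t4=6, t5=3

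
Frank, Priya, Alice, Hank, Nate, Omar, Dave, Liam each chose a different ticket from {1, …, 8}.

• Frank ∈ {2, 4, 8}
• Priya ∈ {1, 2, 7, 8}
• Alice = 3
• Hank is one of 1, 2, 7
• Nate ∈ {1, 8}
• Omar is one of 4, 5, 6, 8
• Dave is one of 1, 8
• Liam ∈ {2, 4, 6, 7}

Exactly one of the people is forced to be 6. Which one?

Liam

Alice must be 3 (only option left).
The 7 still-open variables together cover exactly {1, 2, 4, 5, 6, 7, 8} — 7 values for 7 variables — and 5 appears only in Omar's list, so Omar = 5.
The 6 still-open variables together cover exactly {1, 2, 4, 6, 7, 8} — 6 values for 6 variables — and 6 appears only in Liam's list, so Liam = 6.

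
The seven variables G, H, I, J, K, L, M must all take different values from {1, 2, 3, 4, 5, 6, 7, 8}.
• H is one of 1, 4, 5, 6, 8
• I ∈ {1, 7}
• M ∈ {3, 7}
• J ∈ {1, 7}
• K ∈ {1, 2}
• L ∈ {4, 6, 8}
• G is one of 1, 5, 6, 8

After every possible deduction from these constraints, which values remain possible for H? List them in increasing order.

4, 5, 6, 8

I and J share exactly the 2 values {1, 7}; by pigeonhole those values go to them, so strike 1, 7 from G, H, K, M.
K's domain is down to {2}, so K = 2.
M has just one choice, so M = 3.
No further eliminations apply; H can still be any of 4, 5, 6, 8.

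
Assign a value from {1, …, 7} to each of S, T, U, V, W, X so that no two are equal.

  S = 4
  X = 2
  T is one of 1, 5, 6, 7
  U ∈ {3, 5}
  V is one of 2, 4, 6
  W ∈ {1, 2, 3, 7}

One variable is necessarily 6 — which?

V

S's domain is down to {4}, so S = 4. Eliminate 4 elsewhere: V.
X has just one choice, so X = 2. So V, W can't be 2.
So 6 goes to V.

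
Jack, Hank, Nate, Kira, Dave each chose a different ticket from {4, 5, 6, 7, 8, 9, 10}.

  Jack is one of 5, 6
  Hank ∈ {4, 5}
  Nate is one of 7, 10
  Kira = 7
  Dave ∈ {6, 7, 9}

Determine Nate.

10

Kira's domain is down to {7}, so Kira = 7. Remove 7 from Nate, Dave.
So Nate = 10.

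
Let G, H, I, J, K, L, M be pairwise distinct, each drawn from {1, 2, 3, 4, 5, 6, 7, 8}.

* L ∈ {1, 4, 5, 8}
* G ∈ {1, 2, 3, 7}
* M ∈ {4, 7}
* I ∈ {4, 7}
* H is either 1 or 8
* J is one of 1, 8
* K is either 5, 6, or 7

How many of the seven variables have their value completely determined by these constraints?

2

H and J between them cover only {1, 8} — a naked pair. Remove those values from G, L.
I and M share exactly the 2 values {4, 7}; by pigeonhole those values go to them, so strike 4, 7 from G, K, L.
L has just one choice, so L = 5. Strike 5 from K.
K's domain is down to {6}, so K = 6.
Determined: K=6, L=5. The other variables each still have more than one consistent value. That makes 2.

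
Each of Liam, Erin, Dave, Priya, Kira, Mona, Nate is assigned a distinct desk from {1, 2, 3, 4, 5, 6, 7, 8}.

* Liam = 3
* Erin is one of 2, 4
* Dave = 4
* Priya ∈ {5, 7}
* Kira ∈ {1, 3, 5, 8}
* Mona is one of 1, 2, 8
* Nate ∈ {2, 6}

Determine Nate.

Liam has just one choice, so Liam = 3. So Kira can't be 3.
That leaves Dave = 4. Remove 4 from Erin.
That leaves Erin = 2. So Mona, Nate can't be 2.
So Nate = 6.

6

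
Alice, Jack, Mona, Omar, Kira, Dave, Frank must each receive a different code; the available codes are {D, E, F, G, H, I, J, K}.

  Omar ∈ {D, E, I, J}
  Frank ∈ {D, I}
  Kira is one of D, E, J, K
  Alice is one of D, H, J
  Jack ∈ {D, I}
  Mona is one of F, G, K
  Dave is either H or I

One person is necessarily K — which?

Kira

The 2 variables Jack and Frank are confined to {D, I}, which locks those values in; drop them from Alice, Omar, Kira, Dave.
That leaves Dave = H. Eliminate H elsewhere: Alice.
That leaves Alice = J. So Omar, Kira can't be J.
Omar must be E (only option left). So Kira can't be E.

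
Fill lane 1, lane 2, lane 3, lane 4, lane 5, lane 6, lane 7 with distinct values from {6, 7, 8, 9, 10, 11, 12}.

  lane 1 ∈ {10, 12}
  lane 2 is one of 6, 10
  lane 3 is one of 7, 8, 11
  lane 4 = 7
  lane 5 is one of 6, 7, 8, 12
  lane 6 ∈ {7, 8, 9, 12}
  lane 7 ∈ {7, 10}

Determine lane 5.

lane 4 has just one choice, so lane 4 = 7. Remove 7 from lane 3, lane 5, lane 6, lane 7.
That leaves lane 7 = 10. Remove 10 from lane 1, lane 2.
lane 1 has just one choice, so lane 1 = 12. Eliminate 12 elsewhere: lane 5, lane 6.
lane 2's domain is down to {6}, so lane 2 = 6. Strike 6 from lane 5.
So lane 5 = 8.

8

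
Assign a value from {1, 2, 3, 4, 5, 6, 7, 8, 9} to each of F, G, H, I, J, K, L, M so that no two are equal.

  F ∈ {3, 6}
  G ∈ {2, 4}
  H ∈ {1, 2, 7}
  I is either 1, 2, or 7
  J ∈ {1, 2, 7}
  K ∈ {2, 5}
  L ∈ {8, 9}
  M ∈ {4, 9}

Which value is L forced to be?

H, I, J between them cover only {1, 2, 7} — a naked triple. Remove those values from G, K.
That leaves G = 4. So M can't be 4.
K must be 5 (only option left).
That leaves M = 9. Eliminate 9 elsewhere: L.
So L = 8.

8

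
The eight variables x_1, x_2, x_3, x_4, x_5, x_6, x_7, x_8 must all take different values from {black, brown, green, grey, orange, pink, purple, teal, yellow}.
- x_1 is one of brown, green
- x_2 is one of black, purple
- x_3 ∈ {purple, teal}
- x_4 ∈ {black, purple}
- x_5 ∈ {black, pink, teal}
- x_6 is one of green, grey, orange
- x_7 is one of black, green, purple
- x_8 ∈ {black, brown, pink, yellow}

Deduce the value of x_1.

x_2 and x_4 between them cover only {black, purple} — a naked pair. Remove those values from x_3, x_5, x_7, x_8.
That leaves x_3 = teal. Eliminate teal elsewhere: x_5.
x_5 has just one choice, so x_5 = pink. Remove pink from x_8.
x_7 has just one choice, so x_7 = green. Remove green from x_1, x_6.
So x_1 = brown.

brown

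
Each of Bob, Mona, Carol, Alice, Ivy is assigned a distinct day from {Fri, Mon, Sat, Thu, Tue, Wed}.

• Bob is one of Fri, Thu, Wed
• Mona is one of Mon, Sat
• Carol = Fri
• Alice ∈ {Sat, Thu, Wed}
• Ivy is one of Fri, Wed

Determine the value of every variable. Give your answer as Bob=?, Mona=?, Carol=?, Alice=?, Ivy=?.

Bob=Thu, Mona=Mon, Carol=Fri, Alice=Sat, Ivy=Wed

Carol has just one choice, so Carol = Fri. Remove Fri from Bob, Ivy.
Ivy has just one choice, so Ivy = Wed. So Bob, Alice can't be Wed.
Bob has just one choice, so Bob = Thu. Strike Thu from Alice.
Alice has just one choice, so Alice = Sat. Remove Sat from Mona.
That leaves Mona = Mon.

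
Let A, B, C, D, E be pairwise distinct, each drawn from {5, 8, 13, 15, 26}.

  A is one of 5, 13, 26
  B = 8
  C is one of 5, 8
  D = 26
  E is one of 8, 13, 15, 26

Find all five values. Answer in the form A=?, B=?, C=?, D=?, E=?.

B's domain is down to {8}, so B = 8. So C, E can't be 8.
C must be 5 (only option left). Remove 5 from A.
D must be 26 (only option left). So A, E can't be 26.
That leaves A = 13. Remove 13 from E.
E has just one choice, so E = 15.

A=13, B=8, C=5, D=26, E=15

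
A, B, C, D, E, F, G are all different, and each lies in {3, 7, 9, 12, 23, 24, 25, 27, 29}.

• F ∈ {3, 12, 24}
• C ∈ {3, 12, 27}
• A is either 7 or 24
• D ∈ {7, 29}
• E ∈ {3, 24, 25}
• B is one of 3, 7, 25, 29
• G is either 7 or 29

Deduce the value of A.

The 7 variables draw from only 7 values {3, 7, 12, 24, 25, 27, 29}, so each is used; only C can be 27, hence C = 27.
The 6 still-open variables together cover exactly {3, 7, 12, 24, 25, 29} — 6 values for 6 variables — and 12 appears only in F's list, so F = 12.
The 2 variables D and G are confined to {7, 29}, which locks those values in; drop them from A, B.
So A = 24.

24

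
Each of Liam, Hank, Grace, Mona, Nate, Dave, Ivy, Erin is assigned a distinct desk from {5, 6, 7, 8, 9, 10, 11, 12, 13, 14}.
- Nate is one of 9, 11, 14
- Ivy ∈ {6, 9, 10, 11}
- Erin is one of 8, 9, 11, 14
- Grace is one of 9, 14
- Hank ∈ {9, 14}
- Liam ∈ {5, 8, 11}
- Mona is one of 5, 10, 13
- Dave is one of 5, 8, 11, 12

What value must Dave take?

Hank and Grace share exactly the 2 values {9, 14}; by pigeonhole those values go to them, so strike 9, 14 from Nate, Ivy, Erin.
Nate has just one choice, so Nate = 11. Eliminate 11 elsewhere: Liam, Dave, Ivy, Erin.
That leaves Erin = 8. Eliminate 8 elsewhere: Liam, Dave.
That leaves Liam = 5. So Mona, Dave can't be 5.
So Dave = 12.

12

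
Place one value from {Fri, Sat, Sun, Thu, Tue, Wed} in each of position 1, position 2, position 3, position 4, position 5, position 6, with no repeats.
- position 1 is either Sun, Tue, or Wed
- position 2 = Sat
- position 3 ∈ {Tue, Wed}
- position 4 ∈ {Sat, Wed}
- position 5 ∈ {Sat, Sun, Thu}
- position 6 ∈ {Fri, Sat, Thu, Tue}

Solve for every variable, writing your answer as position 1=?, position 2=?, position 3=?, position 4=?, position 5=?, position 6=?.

position 2 has just one choice, so position 2 = Sat. Strike Sat from position 4, position 5, position 6.
position 4 has just one choice, so position 4 = Wed. So position 1, position 3 can't be Wed.
That leaves position 3 = Tue. Remove Tue from position 1, position 6.
position 1's domain is down to {Sun}, so position 1 = Sun. So position 5 can't be Sun.
position 5 has just one choice, so position 5 = Thu. Eliminate Thu elsewhere: position 6.
position 6 has just one choice, so position 6 = Fri.

position 1=Sun, position 2=Sat, position 3=Tue, position 4=Wed, position 5=Thu, position 6=Fri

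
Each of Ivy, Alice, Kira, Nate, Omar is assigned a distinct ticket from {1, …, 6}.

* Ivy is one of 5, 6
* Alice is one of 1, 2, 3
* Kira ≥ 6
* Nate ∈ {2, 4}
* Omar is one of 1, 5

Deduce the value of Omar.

1

Kira must be 6 (only option left). Remove 6 from Ivy.
Ivy has just one choice, so Ivy = 5. Strike 5 from Omar.
So Omar = 1.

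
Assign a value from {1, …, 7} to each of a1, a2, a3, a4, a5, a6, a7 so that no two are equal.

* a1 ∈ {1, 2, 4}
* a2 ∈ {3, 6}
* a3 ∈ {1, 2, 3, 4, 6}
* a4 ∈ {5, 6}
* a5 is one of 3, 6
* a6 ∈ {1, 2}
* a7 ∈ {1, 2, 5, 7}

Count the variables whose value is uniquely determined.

2

Among the 7 variables, 7 fits only a7 (and all 7 values in {1, 2, 3, 4, 5, 6, 7} must be used), so a7 = 7.
The 6 still-open variables draw from only 6 values {1, 2, 3, 4, 5, 6}, so each is used; only a4 can be 5, hence a4 = 5.
a2 and a5 share exactly the 2 values {3, 6}; by pigeonhole those values go to them, so strike 3, 6 from a3.
Determined: a4=5, a7=7. The other variables each still have more than one consistent value. That makes 2.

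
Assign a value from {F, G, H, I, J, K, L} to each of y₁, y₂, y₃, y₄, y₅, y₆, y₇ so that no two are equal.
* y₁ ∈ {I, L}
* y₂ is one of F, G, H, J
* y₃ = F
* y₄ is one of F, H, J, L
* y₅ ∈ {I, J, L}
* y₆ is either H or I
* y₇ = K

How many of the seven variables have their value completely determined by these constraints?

3

y₃ must be F (only option left). So y₂, y₄ can't be F.
y₇ must be K (only option left).
The 5 still-open variables draw from only 5 values {G, H, I, J, L}, so each is used; only y₂ can be G, hence y₂ = G.
Determined: y₂=G, y₃=F, y₇=K. The other variables each still have more than one consistent value. That makes 3.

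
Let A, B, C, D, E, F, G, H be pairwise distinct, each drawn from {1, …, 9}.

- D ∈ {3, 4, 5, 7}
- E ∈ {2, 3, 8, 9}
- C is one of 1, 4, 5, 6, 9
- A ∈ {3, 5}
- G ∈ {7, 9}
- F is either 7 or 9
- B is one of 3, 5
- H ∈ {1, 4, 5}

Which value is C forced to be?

A and B share exactly the 2 values {3, 5}; by pigeonhole those values go to them, so strike 3, 5 from C, D, E, H.
F and G between them cover only {7, 9} — a naked pair. Remove those values from C, D, E.
D has just one choice, so D = 4. Strike 4 from C, H.
That leaves H = 1. Strike 1 from C.
So C = 6.

6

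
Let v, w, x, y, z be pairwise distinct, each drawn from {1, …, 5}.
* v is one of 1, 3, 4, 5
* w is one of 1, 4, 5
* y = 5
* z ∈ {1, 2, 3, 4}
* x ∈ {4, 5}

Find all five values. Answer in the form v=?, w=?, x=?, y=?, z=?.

y's domain is down to {5}, so y = 5. Remove 5 from v, w, x.
x must be 4 (only option left). Strike 4 from v, w, z.
w's domain is down to {1}, so w = 1. Eliminate 1 elsewhere: v, z.
v has just one choice, so v = 3. Remove 3 from z.
z must be 2 (only option left).

v=3, w=1, x=4, y=5, z=2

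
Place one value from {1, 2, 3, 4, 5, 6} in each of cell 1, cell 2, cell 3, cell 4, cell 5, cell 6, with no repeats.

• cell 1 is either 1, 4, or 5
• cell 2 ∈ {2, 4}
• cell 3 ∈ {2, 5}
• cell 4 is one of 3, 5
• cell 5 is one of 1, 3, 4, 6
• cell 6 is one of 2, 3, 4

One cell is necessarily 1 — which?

cell 1

The 6 variables draw from only 6 values {1, 2, 3, 4, 5, 6}, so each is used; only cell 5 can be 6, hence cell 5 = 6.
Among the 5 still-open variables, 1 fits only cell 1 (and all 5 values in {1, 2, 3, 4, 5} must be used), so cell 1 = 1.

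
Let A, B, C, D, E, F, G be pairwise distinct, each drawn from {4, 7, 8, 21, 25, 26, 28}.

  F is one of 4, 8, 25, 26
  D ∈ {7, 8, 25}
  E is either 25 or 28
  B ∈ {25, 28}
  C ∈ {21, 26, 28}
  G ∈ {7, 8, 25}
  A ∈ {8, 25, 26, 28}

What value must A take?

The 7 variables together cover exactly {4, 7, 8, 21, 25, 26, 28} — 7 values for 7 variables — and 4 appears only in F's list, so F = 4.
Among the 6 still-open variables, 21 fits only C (and all 6 values in {7, 8, 21, 25, 26, 28} must be used), so C = 21.
Among the 5 still-open variables, 26 fits only A (and all 5 values in {7, 8, 25, 26, 28} must be used), so A = 26.

26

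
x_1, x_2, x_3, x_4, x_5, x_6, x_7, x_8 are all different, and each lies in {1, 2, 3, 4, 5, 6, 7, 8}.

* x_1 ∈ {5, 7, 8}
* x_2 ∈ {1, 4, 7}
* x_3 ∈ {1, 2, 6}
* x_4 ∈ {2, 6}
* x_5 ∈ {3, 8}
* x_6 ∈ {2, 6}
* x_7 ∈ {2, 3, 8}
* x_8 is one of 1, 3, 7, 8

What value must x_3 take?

1

The 8 variables together cover exactly {1, 2, 3, 4, 5, 6, 7, 8} — 8 values for 8 variables — and 4 appears only in x_2's list, so x_2 = 4.
The 7 still-open variables together cover exactly {1, 2, 3, 5, 6, 7, 8} — 7 values for 7 variables — and 5 appears only in x_1's list, so x_1 = 5.
The 6 still-open variables draw from only 6 values {1, 2, 3, 6, 7, 8}, so each is used; only x_8 can be 7, hence x_8 = 7.
The 5 still-open variables together cover exactly {1, 2, 3, 6, 8} — 5 values for 5 variables — and 1 appears only in x_3's list, so x_3 = 1.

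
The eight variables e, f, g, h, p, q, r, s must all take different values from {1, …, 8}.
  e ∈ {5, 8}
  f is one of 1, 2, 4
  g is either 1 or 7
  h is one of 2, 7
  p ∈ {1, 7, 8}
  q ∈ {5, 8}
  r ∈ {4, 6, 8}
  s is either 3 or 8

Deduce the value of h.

Among the 8 variables, 3 fits only s (and all 8 values in {1, 2, 3, 4, 5, 6, 7, 8} must be used), so s = 3.
Among the 7 still-open variables, 6 fits only r (and all 7 values in {1, 2, 4, 5, 6, 7, 8} must be used), so r = 6.
The 6 still-open variables draw from only 6 values {1, 2, 4, 5, 7, 8}, so each is used; only f can be 4, hence f = 4.
Among the 5 still-open variables, 2 fits only h (and all 5 values in {1, 2, 5, 7, 8} must be used), so h = 2.

2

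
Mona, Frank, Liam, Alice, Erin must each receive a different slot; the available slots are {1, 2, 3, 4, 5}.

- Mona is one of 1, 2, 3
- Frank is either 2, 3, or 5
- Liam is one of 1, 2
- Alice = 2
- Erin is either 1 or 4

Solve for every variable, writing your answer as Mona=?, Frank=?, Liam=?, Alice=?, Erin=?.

Mona=3, Frank=5, Liam=1, Alice=2, Erin=4

Alice has just one choice, so Alice = 2. Strike 2 from Mona, Frank, Liam.
Liam has just one choice, so Liam = 1. Remove 1 from Mona, Erin.
Erin must be 4 (only option left).
Mona has just one choice, so Mona = 3. Remove 3 from Frank.
That leaves Frank = 5.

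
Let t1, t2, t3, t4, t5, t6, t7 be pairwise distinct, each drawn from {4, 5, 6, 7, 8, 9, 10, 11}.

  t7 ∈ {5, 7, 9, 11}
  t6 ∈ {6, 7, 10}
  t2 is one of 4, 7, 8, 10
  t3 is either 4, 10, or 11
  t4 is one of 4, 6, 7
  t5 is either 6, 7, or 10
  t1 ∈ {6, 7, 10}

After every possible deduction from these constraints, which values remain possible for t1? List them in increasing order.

6, 7, 10

t1, t5, t6 between them cover only {6, 7, 10} — a naked triple. Remove those values from t2, t3, t4, t7.
t4's domain is down to {4}, so t4 = 4. Remove 4 from t2, t3.
That leaves t2 = 8.
That leaves t3 = 11. Eliminate 11 elsewhere: t7.
No further eliminations apply; t1 can still be any of 6, 7, 10.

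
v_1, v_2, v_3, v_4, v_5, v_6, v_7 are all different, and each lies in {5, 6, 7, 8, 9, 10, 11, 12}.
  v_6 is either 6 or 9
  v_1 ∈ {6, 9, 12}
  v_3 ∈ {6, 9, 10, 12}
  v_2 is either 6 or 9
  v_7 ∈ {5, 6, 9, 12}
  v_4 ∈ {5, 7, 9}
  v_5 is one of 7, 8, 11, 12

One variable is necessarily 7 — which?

v_4

v_2 and v_6 between them cover only {6, 9} — a naked pair. Remove those values from v_1, v_3, v_4, v_7.
That leaves v_1 = 12. So v_3, v_5, v_7 can't be 12.
v_3 has just one choice, so v_3 = 10.
v_7 must be 5 (only option left). Remove 5 from v_4.
So 7 goes to v_4.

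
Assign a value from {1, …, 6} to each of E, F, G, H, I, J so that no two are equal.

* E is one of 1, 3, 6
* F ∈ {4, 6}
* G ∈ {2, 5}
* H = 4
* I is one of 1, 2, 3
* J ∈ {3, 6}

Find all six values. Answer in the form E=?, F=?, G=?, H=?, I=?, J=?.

E=1, F=6, G=5, H=4, I=2, J=3

H has just one choice, so H = 4. Eliminate 4 elsewhere: F.
F must be 6 (only option left). Strike 6 from E, J.
J has just one choice, so J = 3. So E, I can't be 3.
That leaves E = 1. Strike 1 from I.
I has just one choice, so I = 2. Eliminate 2 elsewhere: G.
That leaves G = 5.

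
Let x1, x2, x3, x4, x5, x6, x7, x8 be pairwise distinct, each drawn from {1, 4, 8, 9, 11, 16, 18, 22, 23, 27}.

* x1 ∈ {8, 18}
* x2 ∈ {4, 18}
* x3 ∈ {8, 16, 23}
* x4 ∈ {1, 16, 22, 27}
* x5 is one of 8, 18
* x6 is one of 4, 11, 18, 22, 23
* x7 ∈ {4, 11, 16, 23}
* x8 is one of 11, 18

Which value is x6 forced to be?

The 2 variables x1 and x5 are confined to {8, 18}, which locks those values in; drop them from x2, x3, x6, x8.
x2's domain is down to {4}, so x2 = 4. Remove 4 from x6, x7.
x8 must be 11 (only option left). Strike 11 from x6, x7.
x3 and x7 between them cover only {16, 23} — a naked pair. Remove those values from x4, x6.
So x6 = 22.

22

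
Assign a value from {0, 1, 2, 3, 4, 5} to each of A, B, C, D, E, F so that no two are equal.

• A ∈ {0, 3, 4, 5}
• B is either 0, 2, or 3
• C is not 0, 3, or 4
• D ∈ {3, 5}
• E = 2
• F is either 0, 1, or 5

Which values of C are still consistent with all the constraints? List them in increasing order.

1, 5

E has just one choice, so E = 2. Remove 2 from B, C.
Among the 5 still-open variables, 4 fits only A (and all 5 values in {0, 1, 3, 4, 5} must be used), so A = 4.
No further eliminations apply; C can still be any of 1, 5.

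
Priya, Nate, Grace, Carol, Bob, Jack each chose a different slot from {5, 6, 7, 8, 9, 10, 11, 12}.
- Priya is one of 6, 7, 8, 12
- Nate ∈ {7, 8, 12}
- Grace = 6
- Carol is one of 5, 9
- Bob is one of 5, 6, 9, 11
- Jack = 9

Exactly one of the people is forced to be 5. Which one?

Grace's domain is down to {6}, so Grace = 6. Strike 6 from Priya, Bob.
Jack's domain is down to {9}, so Jack = 9. Eliminate 9 elsewhere: Carol, Bob.
So 5 goes to Carol.

Carol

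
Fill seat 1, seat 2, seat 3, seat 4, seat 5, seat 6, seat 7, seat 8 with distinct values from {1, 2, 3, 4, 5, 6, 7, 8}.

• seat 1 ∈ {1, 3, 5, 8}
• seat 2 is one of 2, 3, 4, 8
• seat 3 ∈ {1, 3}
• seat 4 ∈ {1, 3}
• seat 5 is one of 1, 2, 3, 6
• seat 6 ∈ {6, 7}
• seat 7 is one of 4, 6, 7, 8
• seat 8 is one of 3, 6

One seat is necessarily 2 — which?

seat 5

The 8 variables draw from only 8 values {1, 2, 3, 4, 5, 6, 7, 8}, so each is used; only seat 1 can be 5, hence seat 1 = 5.
seat 3 and seat 4 share exactly the 2 values {1, 3}; by pigeonhole those values go to them, so strike 1, 3 from seat 2, seat 5, seat 8.
seat 8 has just one choice, so seat 8 = 6. So seat 5, seat 6, seat 7 can't be 6.
So 2 goes to seat 5.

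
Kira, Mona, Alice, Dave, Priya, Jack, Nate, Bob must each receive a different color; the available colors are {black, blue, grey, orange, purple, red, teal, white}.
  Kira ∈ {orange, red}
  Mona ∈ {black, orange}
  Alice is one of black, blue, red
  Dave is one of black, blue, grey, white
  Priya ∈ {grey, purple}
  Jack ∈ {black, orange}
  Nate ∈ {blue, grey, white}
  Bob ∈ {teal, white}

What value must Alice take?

blue

The 8 variables together cover exactly {black, blue, grey, orange, purple, red, teal, white} — 8 values for 8 variables — and purple appears only in Priya's list, so Priya = purple.
The 7 still-open variables together cover exactly {black, blue, grey, orange, red, teal, white} — 7 values for 7 variables — and teal appears only in Bob's list, so Bob = teal.
Mona and Jack between them cover only {black, orange} — a naked pair. Remove those values from Kira, Alice, Dave.
Kira must be red (only option left). Eliminate red elsewhere: Alice.
So Alice = blue.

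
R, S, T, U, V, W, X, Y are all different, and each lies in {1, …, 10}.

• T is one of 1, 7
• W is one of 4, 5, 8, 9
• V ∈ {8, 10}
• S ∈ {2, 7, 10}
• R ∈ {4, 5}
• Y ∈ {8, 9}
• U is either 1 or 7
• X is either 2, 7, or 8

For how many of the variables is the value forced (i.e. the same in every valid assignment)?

T and U share exactly the 2 values {1, 7}; by pigeonhole those values go to them, so strike 1, 7 from S, X.
S, V, X between them cover only {2, 8, 10} — a naked triple. Remove those values from W, Y.
Y must be 9 (only option left). Eliminate 9 elsewhere: W.
Determined: Y=9. The other variables each still have more than one consistent value. That makes 1.

1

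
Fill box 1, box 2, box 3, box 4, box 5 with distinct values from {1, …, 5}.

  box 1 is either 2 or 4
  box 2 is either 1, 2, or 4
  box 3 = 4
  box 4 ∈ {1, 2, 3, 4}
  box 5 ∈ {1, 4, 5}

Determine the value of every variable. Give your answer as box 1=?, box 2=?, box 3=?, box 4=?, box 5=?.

box 1=2, box 2=1, box 3=4, box 4=3, box 5=5

box 3 has just one choice, so box 3 = 4. Remove 4 from box 1, box 2, box 4, box 5.
That leaves box 1 = 2. So box 2, box 4 can't be 2.
That leaves box 2 = 1. Eliminate 1 elsewhere: box 4, box 5.
box 4 must be 3 (only option left).
box 5 must be 5 (only option left).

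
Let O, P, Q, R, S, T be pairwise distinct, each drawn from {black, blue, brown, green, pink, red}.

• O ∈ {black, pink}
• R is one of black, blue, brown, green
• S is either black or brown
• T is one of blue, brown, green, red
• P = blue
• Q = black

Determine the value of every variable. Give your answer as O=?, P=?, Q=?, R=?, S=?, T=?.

P must be blue (only option left). Remove blue from R, T.
Q has just one choice, so Q = black. Remove black from O, R, S.
S must be brown (only option left). Eliminate brown elsewhere: R, T.
O must be pink (only option left).
R has just one choice, so R = green. Eliminate green elsewhere: T.
That leaves T = red.

O=pink, P=blue, Q=black, R=green, S=brown, T=red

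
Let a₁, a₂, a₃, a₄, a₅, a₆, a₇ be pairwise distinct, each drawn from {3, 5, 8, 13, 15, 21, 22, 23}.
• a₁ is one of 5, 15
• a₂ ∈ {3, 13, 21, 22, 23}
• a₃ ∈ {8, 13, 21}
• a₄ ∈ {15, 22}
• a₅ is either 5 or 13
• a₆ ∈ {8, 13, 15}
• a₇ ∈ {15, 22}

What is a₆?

a₄ and a₇ share exactly the 2 values {15, 22}; by pigeonhole those values go to them, so strike 15, 22 from a₁, a₂, a₆.
a₁'s domain is down to {5}, so a₁ = 5. Strike 5 from a₅.
a₅ must be 13 (only option left). Remove 13 from a₂, a₃, a₆.
So a₆ = 8.

8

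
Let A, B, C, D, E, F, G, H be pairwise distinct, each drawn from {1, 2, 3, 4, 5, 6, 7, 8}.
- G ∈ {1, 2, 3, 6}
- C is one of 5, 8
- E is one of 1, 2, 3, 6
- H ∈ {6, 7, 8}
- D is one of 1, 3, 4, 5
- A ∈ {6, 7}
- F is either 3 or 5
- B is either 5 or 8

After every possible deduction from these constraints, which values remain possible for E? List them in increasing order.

1, 2

Among the 8 variables, 4 fits only D (and all 8 values in {1, 2, 3, 4, 5, 6, 7, 8} must be used), so D = 4.
B and C share exactly the 2 values {5, 8}; by pigeonhole those values go to them, so strike 5, 8 from F, H.
That leaves F = 3. So E, G can't be 3.
A and H between them cover only {6, 7} — a naked pair. Remove those values from E, G.
No further eliminations apply; E can still be any of 1, 2.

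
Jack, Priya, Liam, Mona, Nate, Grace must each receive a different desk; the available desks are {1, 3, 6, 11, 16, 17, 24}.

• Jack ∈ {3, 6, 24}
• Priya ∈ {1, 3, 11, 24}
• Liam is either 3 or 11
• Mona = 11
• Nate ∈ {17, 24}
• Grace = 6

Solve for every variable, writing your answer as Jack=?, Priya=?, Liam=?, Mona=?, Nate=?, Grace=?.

Mona has just one choice, so Mona = 11. Eliminate 11 elsewhere: Priya, Liam.
Grace has just one choice, so Grace = 6. Remove 6 from Jack.
Liam has just one choice, so Liam = 3. Strike 3 from Jack, Priya.
Jack's domain is down to {24}, so Jack = 24. Strike 24 from Priya, Nate.
Priya's domain is down to {1}, so Priya = 1.
That leaves Nate = 17.

Jack=24, Priya=1, Liam=3, Mona=11, Nate=17, Grace=6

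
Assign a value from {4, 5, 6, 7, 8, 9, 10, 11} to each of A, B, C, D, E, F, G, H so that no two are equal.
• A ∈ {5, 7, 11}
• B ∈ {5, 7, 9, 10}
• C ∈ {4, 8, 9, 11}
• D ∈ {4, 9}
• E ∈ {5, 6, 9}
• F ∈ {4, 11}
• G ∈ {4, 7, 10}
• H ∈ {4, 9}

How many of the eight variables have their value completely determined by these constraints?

3

The 8 variables together cover exactly {4, 5, 6, 7, 8, 9, 10, 11} — 8 values for 8 variables — and 6 appears only in E's list, so E = 6.
The 7 still-open variables draw from only 7 values {4, 5, 7, 8, 9, 10, 11}, so each is used; only C can be 8, hence C = 8.
D and H between them cover only {4, 9} — a naked pair. Remove those values from B, F, G.
F must be 11 (only option left). Remove 11 from A.
Determined: C=8, E=6, F=11. The other variables each still have more than one consistent value. That makes 3.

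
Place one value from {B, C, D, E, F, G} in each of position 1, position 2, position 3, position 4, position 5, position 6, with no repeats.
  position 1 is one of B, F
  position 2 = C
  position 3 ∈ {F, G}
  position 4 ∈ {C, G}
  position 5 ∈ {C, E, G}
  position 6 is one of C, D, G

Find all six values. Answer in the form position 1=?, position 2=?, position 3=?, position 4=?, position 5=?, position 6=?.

position 2 has just one choice, so position 2 = C. Strike C from position 4, position 5, position 6.
position 4 has just one choice, so position 4 = G. Strike G from position 3, position 5, position 6.
position 5 must be E (only option left).
position 6's domain is down to {D}, so position 6 = D.
position 3 has just one choice, so position 3 = F. Eliminate F elsewhere: position 1.
That leaves position 1 = B.

position 1=B, position 2=C, position 3=F, position 4=G, position 5=E, position 6=D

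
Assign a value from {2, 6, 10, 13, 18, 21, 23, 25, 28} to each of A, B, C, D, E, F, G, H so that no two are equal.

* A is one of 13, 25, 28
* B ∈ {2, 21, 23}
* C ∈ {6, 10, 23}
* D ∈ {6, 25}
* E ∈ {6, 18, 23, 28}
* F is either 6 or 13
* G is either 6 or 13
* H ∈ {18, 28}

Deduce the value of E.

F and G between them cover only {6, 13} — a naked pair. Remove those values from A, C, D, E.
D's domain is down to {25}, so D = 25. Strike 25 from A.
A must be 28 (only option left). So E, H can't be 28.
That leaves H = 18. So E can't be 18.
So E = 23.

23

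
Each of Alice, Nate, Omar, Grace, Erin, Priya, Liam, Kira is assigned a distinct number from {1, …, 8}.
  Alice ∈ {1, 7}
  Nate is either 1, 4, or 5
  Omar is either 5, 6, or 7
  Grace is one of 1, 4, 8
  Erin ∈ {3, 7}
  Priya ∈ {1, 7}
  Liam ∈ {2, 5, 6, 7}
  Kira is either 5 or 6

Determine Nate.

Among the 8 variables, 2 fits only Liam (and all 8 values in {1, 2, 3, 4, 5, 6, 7, 8} must be used), so Liam = 2.
The 7 still-open variables together cover exactly {1, 3, 4, 5, 6, 7, 8} — 7 values for 7 variables — and 3 appears only in Erin's list, so Erin = 3.
The 6 still-open variables together cover exactly {1, 4, 5, 6, 7, 8} — 6 values for 6 variables — and 8 appears only in Grace's list, so Grace = 8.
The 5 still-open variables together cover exactly {1, 4, 5, 6, 7} — 5 values for 5 variables — and 4 appears only in Nate's list, so Nate = 4.

4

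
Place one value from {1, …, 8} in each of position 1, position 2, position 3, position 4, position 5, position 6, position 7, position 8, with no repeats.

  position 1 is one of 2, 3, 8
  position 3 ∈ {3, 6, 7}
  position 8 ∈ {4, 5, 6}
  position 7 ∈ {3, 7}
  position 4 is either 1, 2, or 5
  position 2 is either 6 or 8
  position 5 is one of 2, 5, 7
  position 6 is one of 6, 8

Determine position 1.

2

The 8 variables together cover exactly {1, 2, 3, 4, 5, 6, 7, 8} — 8 values for 8 variables — and 1 appears only in position 4's list, so position 4 = 1.
The 7 still-open variables draw from only 7 values {2, 3, 4, 5, 6, 7, 8}, so each is used; only position 8 can be 4, hence position 8 = 4.
Among the 6 still-open variables, 5 fits only position 5 (and all 6 values in {2, 3, 5, 6, 7, 8} must be used), so position 5 = 5.
Among the 5 still-open variables, 2 fits only position 1 (and all 5 values in {2, 3, 6, 7, 8} must be used), so position 1 = 2.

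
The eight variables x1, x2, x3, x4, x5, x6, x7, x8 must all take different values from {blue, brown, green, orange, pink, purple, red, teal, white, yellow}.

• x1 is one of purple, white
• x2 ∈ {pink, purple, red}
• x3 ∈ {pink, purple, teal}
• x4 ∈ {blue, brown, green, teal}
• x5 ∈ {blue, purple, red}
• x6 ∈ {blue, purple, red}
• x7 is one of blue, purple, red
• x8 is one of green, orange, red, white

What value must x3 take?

x5, x6, x7 between them cover only {blue, purple, red} — a naked triple. Remove those values from x1, x2, x3, x4, x8.
That leaves x1 = white. Eliminate white elsewhere: x8.
x2's domain is down to {pink}, so x2 = pink. Strike pink from x3.
So x3 = teal.

teal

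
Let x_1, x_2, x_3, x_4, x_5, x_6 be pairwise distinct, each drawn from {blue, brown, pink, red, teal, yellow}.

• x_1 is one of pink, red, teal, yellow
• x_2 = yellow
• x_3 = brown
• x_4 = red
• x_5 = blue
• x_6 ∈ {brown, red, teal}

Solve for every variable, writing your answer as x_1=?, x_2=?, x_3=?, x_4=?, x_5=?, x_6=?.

x_1=pink, x_2=yellow, x_3=brown, x_4=red, x_5=blue, x_6=teal

x_2 must be yellow (only option left). Remove yellow from x_1.
x_3 must be brown (only option left). So x_6 can't be brown.
That leaves x_4 = red. So x_1, x_6 can't be red.
x_5 must be blue (only option left).
x_6's domain is down to {teal}, so x_6 = teal. So x_1 can't be teal.
That leaves x_1 = pink.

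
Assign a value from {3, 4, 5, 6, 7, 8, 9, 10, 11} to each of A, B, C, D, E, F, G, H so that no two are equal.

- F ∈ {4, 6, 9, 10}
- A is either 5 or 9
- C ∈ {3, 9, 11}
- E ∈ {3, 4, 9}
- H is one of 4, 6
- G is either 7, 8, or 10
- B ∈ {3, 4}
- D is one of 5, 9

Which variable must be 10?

F

A and D between them cover only {5, 9} — a naked pair. Remove those values from C, E, F.
B and E share exactly the 2 values {3, 4}; by pigeonhole those values go to them, so strike 3, 4 from C, F, H.
C's domain is down to {11}, so C = 11.
H has just one choice, so H = 6. Remove 6 from F.
So 10 goes to F.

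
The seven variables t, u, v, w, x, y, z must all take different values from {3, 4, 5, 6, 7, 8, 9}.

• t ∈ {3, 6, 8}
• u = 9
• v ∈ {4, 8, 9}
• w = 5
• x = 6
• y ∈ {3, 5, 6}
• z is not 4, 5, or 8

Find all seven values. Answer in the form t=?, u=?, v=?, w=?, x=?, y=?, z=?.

u has just one choice, so u = 9. So v, z can't be 9.
w must be 5 (only option left). Eliminate 5 elsewhere: y.
That leaves x = 6. Remove 6 from t, y, z.
y has just one choice, so y = 3. Eliminate 3 elsewhere: t, z.
z must be 7 (only option left).
t's domain is down to {8}, so t = 8. Remove 8 from v.
v's domain is down to {4}, so v = 4.

t=8, u=9, v=4, w=5, x=6, y=3, z=7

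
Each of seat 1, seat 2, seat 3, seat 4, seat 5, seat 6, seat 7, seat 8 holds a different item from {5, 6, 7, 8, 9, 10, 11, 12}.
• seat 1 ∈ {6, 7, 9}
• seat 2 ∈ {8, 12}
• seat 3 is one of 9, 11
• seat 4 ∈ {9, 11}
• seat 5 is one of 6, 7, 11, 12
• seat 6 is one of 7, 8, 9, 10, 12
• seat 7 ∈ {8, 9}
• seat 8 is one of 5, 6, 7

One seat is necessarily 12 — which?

Among the 8 variables, 5 fits only seat 8 (and all 8 values in {5, 6, 7, 8, 9, 10, 11, 12} must be used), so seat 8 = 5.
Among the 7 still-open variables, 10 fits only seat 6 (and all 7 values in {6, 7, 8, 9, 10, 11, 12} must be used), so seat 6 = 10.
seat 3 and seat 4 share exactly the 2 values {9, 11}; by pigeonhole those values go to them, so strike 9, 11 from seat 1, seat 5, seat 7.
seat 7 must be 8 (only option left). Strike 8 from seat 2.
So 12 goes to seat 2.

seat 2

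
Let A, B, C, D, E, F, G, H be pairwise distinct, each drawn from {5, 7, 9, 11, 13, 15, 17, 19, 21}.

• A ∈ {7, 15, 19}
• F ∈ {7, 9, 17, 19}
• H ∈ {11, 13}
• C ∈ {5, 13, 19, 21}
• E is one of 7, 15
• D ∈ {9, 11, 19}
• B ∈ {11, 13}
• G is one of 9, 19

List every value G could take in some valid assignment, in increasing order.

B and H between them cover only {11, 13} — a naked pair. Remove those values from C, D.
D and G between them cover only {9, 19} — a naked pair. Remove those values from A, C, F.
A and E share exactly the 2 values {7, 15}; by pigeonhole those values go to them, so strike 7, 15 from F.
F has just one choice, so F = 17.
No further eliminations apply; G can still be any of 9, 19.

9, 19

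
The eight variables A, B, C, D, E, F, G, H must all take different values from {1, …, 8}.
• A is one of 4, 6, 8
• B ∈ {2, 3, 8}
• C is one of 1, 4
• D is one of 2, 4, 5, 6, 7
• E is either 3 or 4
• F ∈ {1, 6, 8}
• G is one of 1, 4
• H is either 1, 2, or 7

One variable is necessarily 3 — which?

The 8 variables draw from only 8 values {1, 2, 3, 4, 5, 6, 7, 8}, so each is used; only D can be 5, hence D = 5.
The 7 still-open variables together cover exactly {1, 2, 3, 4, 6, 7, 8} — 7 values for 7 variables — and 7 appears only in H's list, so H = 7.
The 6 still-open variables draw from only 6 values {1, 2, 3, 4, 6, 8}, so each is used; only B can be 2, hence B = 2.
Among the 5 still-open variables, 3 fits only E (and all 5 values in {1, 3, 4, 6, 8} must be used), so E = 3.

E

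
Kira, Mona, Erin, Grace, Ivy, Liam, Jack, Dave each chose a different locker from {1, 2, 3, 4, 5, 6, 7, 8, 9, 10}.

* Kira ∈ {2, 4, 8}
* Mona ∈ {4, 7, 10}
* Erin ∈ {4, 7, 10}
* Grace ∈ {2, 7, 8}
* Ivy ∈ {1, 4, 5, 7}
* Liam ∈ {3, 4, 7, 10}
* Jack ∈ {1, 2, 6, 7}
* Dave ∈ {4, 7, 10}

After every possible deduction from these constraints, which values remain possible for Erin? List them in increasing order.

4, 7, 10

Mona, Erin, Dave share exactly the 3 values {4, 7, 10}; by pigeonhole those values go to them, so strike 4, 7, 10 from Kira, Grace, Ivy, Liam, Jack.
Liam must be 3 (only option left).
The 2 variables Kira and Grace are confined to {2, 8}, which locks those values in; drop them from Jack.
No further eliminations apply; Erin can still be any of 4, 7, 10.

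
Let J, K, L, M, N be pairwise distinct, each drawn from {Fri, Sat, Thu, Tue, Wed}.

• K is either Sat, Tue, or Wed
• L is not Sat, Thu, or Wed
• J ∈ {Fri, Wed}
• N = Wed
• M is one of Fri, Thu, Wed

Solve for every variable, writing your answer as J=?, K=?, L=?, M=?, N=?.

J=Fri, K=Sat, L=Tue, M=Thu, N=Wed

N must be Wed (only option left). So J, K, M can't be Wed.
J has just one choice, so J = Fri. Eliminate Fri elsewhere: L, M.
L must be Tue (only option left). Eliminate Tue elsewhere: K.
M must be Thu (only option left).
K has just one choice, so K = Sat.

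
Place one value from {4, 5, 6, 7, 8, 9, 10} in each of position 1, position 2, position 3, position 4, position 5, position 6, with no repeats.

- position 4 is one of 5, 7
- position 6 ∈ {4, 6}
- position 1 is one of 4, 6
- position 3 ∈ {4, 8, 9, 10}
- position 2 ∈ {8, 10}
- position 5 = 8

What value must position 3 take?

position 5 must be 8 (only option left). Strike 8 from position 2, position 3.
position 2's domain is down to {10}, so position 2 = 10. Remove 10 from position 3.
The 2 variables position 1 and position 6 are confined to {4, 6}, which locks those values in; drop them from position 3.
So position 3 = 9.

9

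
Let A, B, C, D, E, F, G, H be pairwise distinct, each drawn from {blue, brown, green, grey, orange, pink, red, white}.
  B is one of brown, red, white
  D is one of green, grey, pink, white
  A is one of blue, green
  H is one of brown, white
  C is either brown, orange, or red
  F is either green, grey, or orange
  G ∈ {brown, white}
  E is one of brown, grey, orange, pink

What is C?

The 8 variables draw from only 8 values {blue, brown, green, grey, orange, pink, red, white}, so each is used; only A can be blue, hence A = blue.
G and H share exactly the 2 values {brown, white}; by pigeonhole those values go to them, so strike brown, white from B, C, D, E.
B has just one choice, so B = red. Strike red from C.
So C = orange.

orange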